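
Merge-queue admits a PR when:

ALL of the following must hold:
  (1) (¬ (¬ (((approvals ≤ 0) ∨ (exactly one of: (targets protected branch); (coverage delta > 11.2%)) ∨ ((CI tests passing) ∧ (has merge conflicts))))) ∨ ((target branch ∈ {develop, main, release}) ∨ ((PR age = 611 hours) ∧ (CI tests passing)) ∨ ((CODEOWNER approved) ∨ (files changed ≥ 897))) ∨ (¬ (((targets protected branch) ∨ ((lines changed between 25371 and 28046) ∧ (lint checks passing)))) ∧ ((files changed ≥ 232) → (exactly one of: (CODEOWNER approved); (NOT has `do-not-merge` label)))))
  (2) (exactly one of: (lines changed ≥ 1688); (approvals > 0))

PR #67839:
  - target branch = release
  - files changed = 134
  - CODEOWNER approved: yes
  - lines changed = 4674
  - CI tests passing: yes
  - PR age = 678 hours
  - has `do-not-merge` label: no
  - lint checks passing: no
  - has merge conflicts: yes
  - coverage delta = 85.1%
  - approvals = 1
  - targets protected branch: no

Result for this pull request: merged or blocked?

Blocked

Atomic conditions:
  approvals ≤ 0: 1 ≤ 0 is false
  targets protected branch: no → false
  coverage delta > 11.2%: 85.1 > 11.2 is true
  CI tests passing: yes → true
  has merge conflicts: yes → true
  target branch ∈ {develop, main, release}: release is in the set → true
  PR age = 611 hours: 678 == 611 is false
  CODEOWNER approved: yes → true
  files changed ≥ 897: 134 ≥ 897 is false
  lines changed between 25371 and 28046: 4674 in [25371, 28046] is false
  lint checks passing: no → false
  files changed ≥ 232: 134 ≥ 232 is false
  NOT has `do-not-merge` label: no → true
  lines changed ≥ 1688: 4674 ≥ 1688 is true
  approvals > 0: 1 > 0 is true
Combine:
[1.1.1.1.2] exactly-one(false, true) = true
[1.1.1.1.3] true AND true = true
[1.1.1.1] false OR true OR true = true
[1.1.1] NOT true = false
[1.1] NOT false = true
[1.2.2] false AND true = false
[1.2.3] true OR false = true
[1.2] true OR false OR true = true
[1.3.1.1.2] false AND false = false
[1.3.1.1] false OR false = false
[1.3.1] NOT false = true
[1.3.2.2] exactly-one(true, true) = false
[1.3.2] false → false (antecedent false ⇒ implication holds) = true
[1.3] true AND true = true
[1] true OR true OR true = true
[2] exactly-one(true, true) = false
[root] true AND false = false
Overall: false → blocked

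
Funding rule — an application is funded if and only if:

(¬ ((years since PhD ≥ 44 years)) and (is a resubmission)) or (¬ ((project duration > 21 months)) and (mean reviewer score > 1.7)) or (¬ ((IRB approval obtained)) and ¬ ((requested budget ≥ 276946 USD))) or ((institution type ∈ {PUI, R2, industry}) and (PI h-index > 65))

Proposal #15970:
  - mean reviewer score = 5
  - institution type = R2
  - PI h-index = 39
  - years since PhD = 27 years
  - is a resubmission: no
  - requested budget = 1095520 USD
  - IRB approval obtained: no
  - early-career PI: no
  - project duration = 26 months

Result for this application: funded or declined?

Declined

Atomic conditions:
  years since PhD ≥ 44 years: 27 ≥ 44 is false
  is a resubmission: no → false
  project duration > 21 months: 26 > 21 is true
  mean reviewer score > 1.7: 5 > 1.7 is true
  IRB approval obtained: no → false
  requested budget ≥ 276946 USD: 1095520 ≥ 276946 is true
  institution type ∈ {PUI, R2, industry}: R2 is in the set → true
  PI h-index > 65: 39 > 65 is false
Combine:
[1.1] NOT false = true
[1] true AND false = false
[2.1] NOT true = false
[2] false AND true = false
[3.1] NOT false = true
[3.2] NOT true = false
[3] true AND false = false
[4] true AND false = false
[root] false OR false OR false OR false = false
Overall: false → declined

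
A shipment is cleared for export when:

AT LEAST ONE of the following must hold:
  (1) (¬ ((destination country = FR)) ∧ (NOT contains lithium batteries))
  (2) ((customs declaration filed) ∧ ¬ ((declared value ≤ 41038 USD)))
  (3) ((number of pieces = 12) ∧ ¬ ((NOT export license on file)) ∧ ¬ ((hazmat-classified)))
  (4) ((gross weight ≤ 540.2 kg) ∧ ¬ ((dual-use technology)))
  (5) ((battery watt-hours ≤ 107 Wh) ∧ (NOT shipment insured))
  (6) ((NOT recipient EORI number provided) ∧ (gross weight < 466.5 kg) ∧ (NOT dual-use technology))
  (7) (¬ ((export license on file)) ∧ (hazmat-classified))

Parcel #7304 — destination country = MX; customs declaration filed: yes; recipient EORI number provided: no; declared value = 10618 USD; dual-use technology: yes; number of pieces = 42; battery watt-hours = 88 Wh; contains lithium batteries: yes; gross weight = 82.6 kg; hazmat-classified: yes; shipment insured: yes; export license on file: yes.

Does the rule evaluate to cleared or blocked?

Blocked

Atomic conditions:
  destination country = FR: MX == FR is false
  NOT contains lithium batteries: yes → false
  customs declaration filed: yes → true
  declared value ≤ 41038 USD: 10618 ≤ 41038 is true
  number of pieces = 12: 42 == 12 is false
  NOT export license on file: yes → false
  hazmat-classified: yes → true
  gross weight ≤ 540.2 kg: 82.6 ≤ 540.2 is true
  dual-use technology: yes → true
  battery watt-hours ≤ 107 Wh: 88 ≤ 107 is true
  NOT shipment insured: yes → false
  NOT recipient EORI number provided: no → true
  gross weight < 466.5 kg: 82.6 < 466.5 is true
  NOT dual-use technology: yes → false
  export license on file: yes → true
Combine:
[1.1] NOT false = true
[1] true AND false = false
[2.2] NOT true = false
[2] true AND false = false
[3.2] NOT false = true
[3.3] NOT true = false
[3] false AND true AND false = false
[4.2] NOT true = false
[4] true AND false = false
[5] true AND false = false
[6] true AND true AND false = false
[7.1] NOT true = false
[7] false AND true = false
[root] false OR false OR false OR false OR false OR false OR false = false
Overall: false → blocked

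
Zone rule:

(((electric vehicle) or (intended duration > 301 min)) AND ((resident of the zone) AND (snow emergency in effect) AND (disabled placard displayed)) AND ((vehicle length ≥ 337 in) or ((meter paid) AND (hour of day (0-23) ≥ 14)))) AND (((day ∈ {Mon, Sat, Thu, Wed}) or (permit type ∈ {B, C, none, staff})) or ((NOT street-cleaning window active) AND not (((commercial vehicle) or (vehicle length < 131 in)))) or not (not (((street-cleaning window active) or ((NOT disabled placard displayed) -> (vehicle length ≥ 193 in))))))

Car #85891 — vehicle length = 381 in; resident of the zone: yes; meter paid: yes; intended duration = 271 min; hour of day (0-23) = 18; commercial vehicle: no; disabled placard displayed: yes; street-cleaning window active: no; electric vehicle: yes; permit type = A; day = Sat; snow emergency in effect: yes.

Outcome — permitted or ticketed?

Atomic conditions:
  electric vehicle: yes → true
  intended duration > 301 min: 271 > 301 is false
  resident of the zone: yes → true
  snow emergency in effect: yes → true
  disabled placard displayed: yes → true
  vehicle length ≥ 337 in: 381 ≥ 337 is true
  meter paid: yes → true
  hour of day (0-23) ≥ 14: 18 ≥ 14 is true
  day ∈ {Mon, Sat, Thu, Wed}: Sat is in the set → true
  permit type ∈ {B, C, none, staff}: A is not in the set → false
  NOT street-cleaning window active: no → true
  commercial vehicle: no → false
  vehicle length < 131 in: 381 < 131 is false
  street-cleaning window active: no → false
  NOT disabled placard displayed: yes → false
  vehicle length ≥ 193 in: 381 ≥ 193 is true
Combine:
[1.1] true OR false = true
[1.2] true AND true AND true = true
[1.3.2] true AND true = true
[1.3] true OR true = true
[1] true AND true AND true = true
[2.1] true OR false = true
[2.2.2.1] false OR false = false
[2.2.2] NOT false = true
[2.2] true AND true = true
[2.3.1.1.2] false → true (antecedent false ⇒ implication holds) = true
[2.3.1.1] false OR true = true
[2.3.1] NOT true = false
[2.3] NOT false = true
[2] true OR true OR true = true
[root] true AND true = true
Overall: true → permitted

Permitted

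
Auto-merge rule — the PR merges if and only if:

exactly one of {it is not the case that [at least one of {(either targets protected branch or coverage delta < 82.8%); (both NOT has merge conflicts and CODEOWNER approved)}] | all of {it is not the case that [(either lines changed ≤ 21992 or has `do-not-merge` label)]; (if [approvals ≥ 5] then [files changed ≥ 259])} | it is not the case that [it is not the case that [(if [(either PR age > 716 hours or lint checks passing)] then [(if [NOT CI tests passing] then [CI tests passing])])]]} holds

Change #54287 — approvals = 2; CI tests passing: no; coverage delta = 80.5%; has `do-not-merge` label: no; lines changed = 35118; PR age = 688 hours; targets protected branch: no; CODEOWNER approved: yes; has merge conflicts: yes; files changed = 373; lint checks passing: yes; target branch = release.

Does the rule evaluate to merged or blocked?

Merged

Atomic conditions:
  targets protected branch: no → false
  coverage delta < 82.8%: 80.5 < 82.8 is true
  NOT has merge conflicts: yes → false
  CODEOWNER approved: yes → true
  lines changed ≤ 21992: 35118 ≤ 21992 is false
  has `do-not-merge` label: no → false
  approvals ≥ 5: 2 ≥ 5 is false
  files changed ≥ 259: 373 ≥ 259 is true
  PR age > 716 hours: 688 > 716 is false
  lint checks passing: yes → true
  NOT CI tests passing: no → true
  CI tests passing: no → false
Combine:
[1.1.1] false OR true = true
[1.1.2] false AND true = false
[1.1] true OR false = true
[1] NOT true = false
[2.1.1] false OR false = false
[2.1] NOT false = true
[2.2] false → true (antecedent false ⇒ implication holds) = true
[2] true AND true = true
[3.1.1.1] false OR true = true
[3.1.1.2] true → false = false
[3.1.1] true → false = false
[3.1] NOT false = true
[3] NOT true = false
[root] exactly-one(false, true, false) = true
Overall: true → merged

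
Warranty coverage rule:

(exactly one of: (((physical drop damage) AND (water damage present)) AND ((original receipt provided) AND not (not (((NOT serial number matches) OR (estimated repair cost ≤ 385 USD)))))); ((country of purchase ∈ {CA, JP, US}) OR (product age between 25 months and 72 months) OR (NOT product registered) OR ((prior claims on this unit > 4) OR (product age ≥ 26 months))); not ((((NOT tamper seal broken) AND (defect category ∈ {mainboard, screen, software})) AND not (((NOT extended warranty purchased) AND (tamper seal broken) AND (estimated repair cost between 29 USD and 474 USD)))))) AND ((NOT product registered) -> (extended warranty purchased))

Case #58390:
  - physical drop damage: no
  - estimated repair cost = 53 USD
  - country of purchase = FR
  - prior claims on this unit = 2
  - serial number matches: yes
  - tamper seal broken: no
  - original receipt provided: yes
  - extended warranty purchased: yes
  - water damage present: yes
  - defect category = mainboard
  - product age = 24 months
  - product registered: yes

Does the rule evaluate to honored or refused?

Atomic conditions:
  physical drop damage: no → false
  water damage present: yes → true
  original receipt provided: yes → true
  NOT serial number matches: yes → false
  estimated repair cost ≤ 385 USD: 53 ≤ 385 is true
  country of purchase ∈ {CA, JP, US}: FR is not in the set → false
  product age between 25 months and 72 months: 24 in [25, 72] is false
  NOT product registered: yes → false
  prior claims on this unit > 4: 2 > 4 is false
  product age ≥ 26 months: 24 ≥ 26 is false
  NOT tamper seal broken: no → true
  defect category ∈ {mainboard, screen, software}: mainboard is in the set → true
  NOT extended warranty purchased: yes → false
  tamper seal broken: no → false
  estimated repair cost between 29 USD and 474 USD: 53 in [29, 474] is true
  extended warranty purchased: yes → true
Combine:
[1.1.1] false AND true = false
[1.1.2.2.1.1] false OR true = true
[1.1.2.2.1] NOT true = false
[1.1.2.2] NOT false = true
[1.1.2] true AND true = true
[1.1] false AND true = false
[1.2.4] false OR false = false
[1.2] false OR false OR false OR false = false
[1.3.1.1] true AND true = true
[1.3.1.2.1] false AND false AND true = false
[1.3.1.2] NOT false = true
[1.3.1] true AND true = true
[1.3] NOT true = false
[1] exactly-one(false, false, false) = false
[2] false → true (antecedent false ⇒ implication holds) = true
[root] false AND true = false
Overall: false → refused

Refused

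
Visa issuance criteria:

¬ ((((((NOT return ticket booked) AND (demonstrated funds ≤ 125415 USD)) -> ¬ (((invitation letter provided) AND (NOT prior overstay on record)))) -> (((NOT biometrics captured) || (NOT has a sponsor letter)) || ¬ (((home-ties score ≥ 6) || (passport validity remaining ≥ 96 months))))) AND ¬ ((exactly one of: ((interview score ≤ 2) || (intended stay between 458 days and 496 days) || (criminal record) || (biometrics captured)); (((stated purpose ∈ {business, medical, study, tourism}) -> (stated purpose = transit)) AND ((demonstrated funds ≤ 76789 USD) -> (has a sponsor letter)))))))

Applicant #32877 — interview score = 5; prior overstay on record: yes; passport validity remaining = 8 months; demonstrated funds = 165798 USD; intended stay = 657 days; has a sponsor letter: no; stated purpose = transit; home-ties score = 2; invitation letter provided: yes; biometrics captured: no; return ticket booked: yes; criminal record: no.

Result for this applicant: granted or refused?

Granted

Atomic conditions:
  NOT return ticket booked: yes → false
  demonstrated funds ≤ 125415 USD: 165798 ≤ 125415 is false
  invitation letter provided: yes → true
  NOT prior overstay on record: yes → false
  NOT biometrics captured: no → true
  NOT has a sponsor letter: no → true
  home-ties score ≥ 6: 2 ≥ 6 is false
  passport validity remaining ≥ 96 months: 8 ≥ 96 is false
  interview score ≤ 2: 5 ≤ 2 is false
  intended stay between 458 days and 496 days: 657 in [458, 496] is false
  criminal record: no → false
  biometrics captured: no → false
  stated purpose ∈ {business, medical, study, tourism}: transit is not in the set → false
  stated purpose = transit: transit == transit is true
  demonstrated funds ≤ 76789 USD: 165798 ≤ 76789 is false
  has a sponsor letter: no → false
Combine:
[1.1.1.1] false AND false = false
[1.1.1.2.1] true AND false = false
[1.1.1.2] NOT false = true
[1.1.1] false → true (antecedent false ⇒ implication holds) = true
[1.1.2.1] true OR true = true
[1.1.2.2.1] false OR false = false
[1.1.2.2] NOT false = true
[1.1.2] true OR true = true
[1.1] true → true = true
[1.2.1.1] false OR false OR false OR false = false
[1.2.1.2.1] false → true (antecedent false ⇒ implication holds) = true
[1.2.1.2.2] false → false (antecedent false ⇒ implication holds) = true
[1.2.1.2] true AND true = true
[1.2.1] exactly-one(false, true) = true
[1.2] NOT true = false
[1] true AND false = false
[root] NOT false = true
Overall: true → granted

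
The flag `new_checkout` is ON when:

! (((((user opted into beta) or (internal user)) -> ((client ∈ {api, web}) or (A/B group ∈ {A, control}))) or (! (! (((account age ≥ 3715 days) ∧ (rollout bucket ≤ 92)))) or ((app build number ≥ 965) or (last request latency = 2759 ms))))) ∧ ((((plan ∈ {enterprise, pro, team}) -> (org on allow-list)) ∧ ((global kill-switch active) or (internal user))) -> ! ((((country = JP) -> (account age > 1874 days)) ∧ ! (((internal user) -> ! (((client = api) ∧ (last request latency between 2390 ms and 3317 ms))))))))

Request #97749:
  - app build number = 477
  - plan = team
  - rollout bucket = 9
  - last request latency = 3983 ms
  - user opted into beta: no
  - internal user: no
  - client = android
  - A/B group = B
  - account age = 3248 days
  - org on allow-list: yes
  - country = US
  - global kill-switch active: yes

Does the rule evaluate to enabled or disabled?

Disabled

Atomic conditions:
  user opted into beta: no → false
  internal user: no → false
  client ∈ {api, web}: android is not in the set → false
  A/B group ∈ {A, control}: B is not in the set → false
  account age ≥ 3715 days: 3248 ≥ 3715 is false
  rollout bucket ≤ 92: 9 ≤ 92 is true
  app build number ≥ 965: 477 ≥ 965 is false
  last request latency = 2759 ms: 3983 == 2759 is false
  plan ∈ {enterprise, pro, team}: team is in the set → true
  org on allow-list: yes → true
  global kill-switch active: yes → true
  country = JP: US == JP is false
  account age > 1874 days: 3248 > 1874 is true
  client = api: android == api is false
  last request latency between 2390 ms and 3317 ms: 3983 in [2390, 3317] is false
Combine:
[1.1.1.1] false OR false = false
[1.1.1.2] false OR false = false
[1.1.1] false → false (antecedent false ⇒ implication holds) = true
[1.1.2.1.1.1] false AND true = false
[1.1.2.1.1] NOT false = true
[1.1.2.1] NOT true = false
[1.1.2.2] false OR false = false
[1.1.2] false OR false = false
[1.1] true OR false = true
[1] NOT true = false
[2.1.1] true → true = true
[2.1.2] true OR false = true
[2.1] true AND true = true
[2.2.1.1] false → true (antecedent false ⇒ implication holds) = true
[2.2.1.2.1.2.1] false AND false = false
[2.2.1.2.1.2] NOT false = true
[2.2.1.2.1] false → true (antecedent false ⇒ implication holds) = true
[2.2.1.2] NOT true = false
[2.2.1] true AND false = false
[2.2] NOT false = true
[2] true → true = true
[root] false AND true = false
Overall: false → disabled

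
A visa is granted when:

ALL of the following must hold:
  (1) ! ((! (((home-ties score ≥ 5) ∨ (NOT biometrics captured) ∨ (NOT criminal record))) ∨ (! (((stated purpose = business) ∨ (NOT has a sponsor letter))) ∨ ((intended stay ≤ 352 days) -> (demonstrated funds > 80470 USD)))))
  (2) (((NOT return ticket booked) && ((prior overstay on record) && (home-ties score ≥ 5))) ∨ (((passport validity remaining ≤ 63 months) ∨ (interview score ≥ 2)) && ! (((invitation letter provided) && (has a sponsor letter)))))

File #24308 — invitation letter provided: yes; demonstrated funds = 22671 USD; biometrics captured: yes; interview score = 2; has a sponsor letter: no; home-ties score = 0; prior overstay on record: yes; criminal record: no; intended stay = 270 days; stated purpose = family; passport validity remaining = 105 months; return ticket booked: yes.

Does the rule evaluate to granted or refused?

Granted

Atomic conditions:
  home-ties score ≥ 5: 0 ≥ 5 is false
  NOT biometrics captured: yes → false
  NOT criminal record: no → true
  stated purpose = business: family == business is false
  NOT has a sponsor letter: no → true
  intended stay ≤ 352 days: 270 ≤ 352 is true
  demonstrated funds > 80470 USD: 22671 > 80470 is false
  NOT return ticket booked: yes → false
  prior overstay on record: yes → true
  passport validity remaining ≤ 63 months: 105 ≤ 63 is false
  interview score ≥ 2: 2 ≥ 2 is true
  invitation letter provided: yes → true
  has a sponsor letter: no → false
Combine:
[1.1.1.1] false OR false OR true = true
[1.1.1] NOT true = false
[1.1.2.1.1] false OR true = true
[1.1.2.1] NOT true = false
[1.1.2.2] true → false = false
[1.1.2] false OR false = false
[1.1] false OR false = false
[1] NOT false = true
[2.1.2] true AND false = false
[2.1] false AND false = false
[2.2.1] false OR true = true
[2.2.2.1] true AND false = false
[2.2.2] NOT false = true
[2.2] true AND true = true
[2] false OR true = true
[root] true AND true = true
Overall: true → granted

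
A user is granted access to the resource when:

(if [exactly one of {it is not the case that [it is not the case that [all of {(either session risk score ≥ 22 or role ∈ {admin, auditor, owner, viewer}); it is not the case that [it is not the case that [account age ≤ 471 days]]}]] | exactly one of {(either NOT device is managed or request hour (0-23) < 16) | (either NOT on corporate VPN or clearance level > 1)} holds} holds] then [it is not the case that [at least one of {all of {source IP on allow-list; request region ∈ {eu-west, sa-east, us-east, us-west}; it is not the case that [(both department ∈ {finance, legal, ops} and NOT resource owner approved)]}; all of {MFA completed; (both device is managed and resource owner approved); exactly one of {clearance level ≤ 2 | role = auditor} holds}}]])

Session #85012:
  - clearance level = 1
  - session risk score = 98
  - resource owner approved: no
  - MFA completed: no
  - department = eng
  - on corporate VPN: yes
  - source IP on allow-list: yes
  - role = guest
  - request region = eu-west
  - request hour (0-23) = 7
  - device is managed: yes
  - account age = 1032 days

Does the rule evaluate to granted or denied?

Denied

Atomic conditions:
  session risk score ≥ 22: 98 ≥ 22 is true
  role ∈ {admin, auditor, owner, viewer}: guest is not in the set → false
  account age ≤ 471 days: 1032 ≤ 471 is false
  NOT device is managed: yes → false
  request hour (0-23) < 16: 7 < 16 is true
  NOT on corporate VPN: yes → false
  clearance level > 1: 1 > 1 is false
  source IP on allow-list: yes → true
  request region ∈ {eu-west, sa-east, us-east, us-west}: eu-west is in the set → true
  department ∈ {finance, legal, ops}: eng is not in the set → false
  NOT resource owner approved: no → true
  MFA completed: no → false
  device is managed: yes → true
  resource owner approved: no → false
  clearance level ≤ 2: 1 ≤ 2 is true
  role = auditor: guest == auditor is false
Combine:
[1.1.1.1.1] true OR false = true
[1.1.1.1.2.1] NOT false = true
[1.1.1.1.2] NOT true = false
[1.1.1.1] true AND false = false
[1.1.1] NOT false = true
[1.1] NOT true = false
[1.2.1] false OR true = true
[1.2.2] false OR false = false
[1.2] exactly-one(true, false) = true
[1] exactly-one(false, true) = true
[2.1.1.3.1] false AND true = false
[2.1.1.3] NOT false = true
[2.1.1] true AND true AND true = true
[2.1.2.2] true AND false = false
[2.1.2.3] exactly-one(true, false) = true
[2.1.2] false AND false AND true = false
[2.1] true OR false = true
[2] NOT true = false
[root] true → false = false
Overall: false → denied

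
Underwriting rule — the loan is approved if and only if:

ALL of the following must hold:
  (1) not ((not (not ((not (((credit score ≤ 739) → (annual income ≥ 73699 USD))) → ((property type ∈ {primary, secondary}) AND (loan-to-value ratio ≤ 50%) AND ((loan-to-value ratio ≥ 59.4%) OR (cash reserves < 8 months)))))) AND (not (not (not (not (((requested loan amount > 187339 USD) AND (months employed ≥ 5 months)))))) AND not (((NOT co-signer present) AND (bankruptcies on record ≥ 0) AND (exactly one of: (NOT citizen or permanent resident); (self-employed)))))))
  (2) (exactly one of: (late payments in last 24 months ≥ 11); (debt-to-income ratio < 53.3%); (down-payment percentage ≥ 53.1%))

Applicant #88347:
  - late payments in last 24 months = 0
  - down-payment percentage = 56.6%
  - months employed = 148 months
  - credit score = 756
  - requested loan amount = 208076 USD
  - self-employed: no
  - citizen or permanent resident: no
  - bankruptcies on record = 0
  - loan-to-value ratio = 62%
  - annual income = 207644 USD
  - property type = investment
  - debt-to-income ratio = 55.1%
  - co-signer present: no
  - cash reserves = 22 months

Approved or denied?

Atomic conditions:
  credit score ≤ 739: 756 ≤ 739 is false
  annual income ≥ 73699 USD: 207644 ≥ 73699 is true
  property type ∈ {primary, secondary}: investment is not in the set → false
  loan-to-value ratio ≤ 50%: 62 ≤ 50 is false
  loan-to-value ratio ≥ 59.4%: 62 ≥ 59.4 is true
  cash reserves < 8 months: 22 < 8 is false
  requested loan amount > 187339 USD: 208076 > 187339 is true
  months employed ≥ 5 months: 148 ≥ 5 is true
  NOT co-signer present: no → true
  bankruptcies on record ≥ 0: 0 ≥ 0 is true
  NOT citizen or permanent resident: no → true
  self-employed: no → false
  late payments in last 24 months ≥ 11: 0 ≥ 11 is false
  debt-to-income ratio < 53.3%: 55.1 < 53.3 is false
  down-payment percentage ≥ 53.1%: 56.6 ≥ 53.1 is true
Combine:
[1.1.1.1.1.1.1] false → true (antecedent false ⇒ implication holds) = true
[1.1.1.1.1.1] NOT true = false
[1.1.1.1.1.2.3] true OR false = true
[1.1.1.1.1.2] false AND false AND true = false
[1.1.1.1.1] false → false (antecedent false ⇒ implication holds) = true
[1.1.1.1] NOT true = false
[1.1.1] NOT false = true
[1.1.2.1.1.1.1.1] true AND true = true
[1.1.2.1.1.1.1] NOT true = false
[1.1.2.1.1.1] NOT false = true
[1.1.2.1.1] NOT true = false
[1.1.2.1] NOT false = true
[1.1.2.2.1.3] exactly-one(true, false) = true
[1.1.2.2.1] true AND true AND true = true
[1.1.2.2] NOT true = false
[1.1.2] true AND false = false
[1.1] true AND false = false
[1] NOT false = true
[2] exactly-one(false, false, true) = true
[root] true AND true = true
Overall: true → approved

Approved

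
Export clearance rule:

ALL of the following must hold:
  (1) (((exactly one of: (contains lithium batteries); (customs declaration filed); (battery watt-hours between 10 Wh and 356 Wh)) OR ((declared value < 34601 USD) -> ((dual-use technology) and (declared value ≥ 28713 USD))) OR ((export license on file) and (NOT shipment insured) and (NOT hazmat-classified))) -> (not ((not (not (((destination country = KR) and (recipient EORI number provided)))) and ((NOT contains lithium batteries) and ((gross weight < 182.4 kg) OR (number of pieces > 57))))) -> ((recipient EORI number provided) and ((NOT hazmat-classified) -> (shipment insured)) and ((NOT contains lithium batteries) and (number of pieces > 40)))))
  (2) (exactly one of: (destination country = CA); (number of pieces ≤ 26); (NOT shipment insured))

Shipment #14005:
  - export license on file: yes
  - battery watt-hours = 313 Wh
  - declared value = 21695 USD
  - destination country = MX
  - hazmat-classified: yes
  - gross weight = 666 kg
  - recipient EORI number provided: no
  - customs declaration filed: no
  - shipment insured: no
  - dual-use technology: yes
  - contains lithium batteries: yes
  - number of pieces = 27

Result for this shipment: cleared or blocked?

Atomic conditions:
  contains lithium batteries: yes → true
  customs declaration filed: no → false
  battery watt-hours between 10 Wh and 356 Wh: 313 in [10, 356] is true
  declared value < 34601 USD: 21695 < 34601 is true
  dual-use technology: yes → true
  declared value ≥ 28713 USD: 21695 ≥ 28713 is false
  export license on file: yes → true
  NOT shipment insured: no → true
  NOT hazmat-classified: yes → false
  destination country = KR: MX == KR is false
  recipient EORI number provided: no → false
  NOT contains lithium batteries: yes → false
  gross weight < 182.4 kg: 666 < 182.4 is false
  number of pieces > 57: 27 > 57 is false
  shipment insured: no → false
  number of pieces > 40: 27 > 40 is false
  destination country = CA: MX == CA is false
  number of pieces ≤ 26: 27 ≤ 26 is false
Combine:
[1.1.1] exactly-one(true, false, true) = false
[1.1.2.2] true AND false = false
[1.1.2] true → false = false
[1.1.3] true AND true AND false = false
[1.1] false OR false OR false = false
[1.2.1.1.1.1.1] false AND false = false
[1.2.1.1.1.1] NOT false = true
[1.2.1.1.1] NOT true = false
[1.2.1.1.2.2] false OR false = false
[1.2.1.1.2] false AND false = false
[1.2.1.1] false AND false = false
[1.2.1] NOT false = true
[1.2.2.2] false → false (antecedent false ⇒ implication holds) = true
[1.2.2.3] false AND false = false
[1.2.2] false AND true AND false = false
[1.2] true → false = false
[1] false → false (antecedent false ⇒ implication holds) = true
[2] exactly-one(false, false, true) = true
[root] true AND true = true
Overall: true → cleared

Cleared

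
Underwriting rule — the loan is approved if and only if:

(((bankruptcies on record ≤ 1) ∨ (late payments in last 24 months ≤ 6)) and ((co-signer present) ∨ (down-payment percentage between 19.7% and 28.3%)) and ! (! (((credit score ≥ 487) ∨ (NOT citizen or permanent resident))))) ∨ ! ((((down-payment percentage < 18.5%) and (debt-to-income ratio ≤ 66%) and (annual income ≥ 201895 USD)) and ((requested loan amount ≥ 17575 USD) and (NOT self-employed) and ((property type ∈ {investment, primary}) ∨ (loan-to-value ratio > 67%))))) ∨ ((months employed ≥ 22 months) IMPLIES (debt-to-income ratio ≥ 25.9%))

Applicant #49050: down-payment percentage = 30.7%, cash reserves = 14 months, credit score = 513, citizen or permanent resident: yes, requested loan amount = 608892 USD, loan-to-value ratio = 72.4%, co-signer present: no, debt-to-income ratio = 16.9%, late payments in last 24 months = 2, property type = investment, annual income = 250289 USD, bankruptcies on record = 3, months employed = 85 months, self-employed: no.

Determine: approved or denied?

Approved

Atomic conditions:
  bankruptcies on record ≤ 1: 3 ≤ 1 is false
  late payments in last 24 months ≤ 6: 2 ≤ 6 is true
  co-signer present: no → false
  down-payment percentage between 19.7% and 28.3%: 30.7 in [19.7, 28.3] is false
  credit score ≥ 487: 513 ≥ 487 is true
  NOT citizen or permanent resident: yes → false
  down-payment percentage < 18.5%: 30.7 < 18.5 is false
  debt-to-income ratio ≤ 66%: 16.9 ≤ 66 is true
  annual income ≥ 201895 USD: 250289 ≥ 201895 is true
  requested loan amount ≥ 17575 USD: 608892 ≥ 17575 is true
  NOT self-employed: no → true
  property type ∈ {investment, primary}: investment is in the set → true
  loan-to-value ratio > 67%: 72.4 > 67 is true
  months employed ≥ 22 months: 85 ≥ 22 is true
  debt-to-income ratio ≥ 25.9%: 16.9 ≥ 25.9 is false
Combine:
[1.1] false OR true = true
[1.2] false OR false = false
[1.3.1.1] true OR false = true
[1.3.1] NOT true = false
[1.3] NOT false = true
[1] true AND false AND true = false
[2.1.1] false AND true AND true = false
[2.1.2.3] true OR true = true
[2.1.2] true AND true AND true = true
[2.1] false AND true = false
[2] NOT false = true
[3] true → false = false
[root] false OR true OR false = true
Overall: true → approved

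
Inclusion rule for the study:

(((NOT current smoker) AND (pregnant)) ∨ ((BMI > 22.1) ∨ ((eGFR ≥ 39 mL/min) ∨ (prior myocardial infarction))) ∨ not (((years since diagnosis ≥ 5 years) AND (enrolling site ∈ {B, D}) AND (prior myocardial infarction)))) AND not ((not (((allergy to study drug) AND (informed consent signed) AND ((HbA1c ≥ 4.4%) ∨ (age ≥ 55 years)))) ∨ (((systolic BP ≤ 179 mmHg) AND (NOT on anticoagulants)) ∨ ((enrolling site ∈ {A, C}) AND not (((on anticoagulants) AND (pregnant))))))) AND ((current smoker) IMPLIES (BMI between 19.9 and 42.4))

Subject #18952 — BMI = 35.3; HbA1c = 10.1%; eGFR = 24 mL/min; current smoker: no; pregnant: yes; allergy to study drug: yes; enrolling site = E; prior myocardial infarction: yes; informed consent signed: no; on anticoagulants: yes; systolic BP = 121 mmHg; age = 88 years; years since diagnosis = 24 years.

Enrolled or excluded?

Excluded

Atomic conditions:
  NOT current smoker: no → true
  pregnant: yes → true
  BMI > 22.1: 35.3 > 22.1 is true
  eGFR ≥ 39 mL/min: 24 ≥ 39 is false
  prior myocardial infarction: yes → true
  years since diagnosis ≥ 5 years: 24 ≥ 5 is true
  enrolling site ∈ {B, D}: E is not in the set → false
  allergy to study drug: yes → true
  informed consent signed: no → false
  HbA1c ≥ 4.4%: 10.1 ≥ 4.4 is true
  age ≥ 55 years: 88 ≥ 55 is true
  systolic BP ≤ 179 mmHg: 121 ≤ 179 is true
  NOT on anticoagulants: yes → false
  enrolling site ∈ {A, C}: E is not in the set → false
  on anticoagulants: yes → true
  current smoker: no → false
  BMI between 19.9 and 42.4: 35.3 in [19.9, 42.4] is true
Combine:
[1.1] true AND true = true
[1.2.2] false OR true = true
[1.2] true OR true = true
[1.3.1] true AND false AND true = false
[1.3] NOT false = true
[1] true OR true OR true = true
[2.1.1.1.3] true OR true = true
[2.1.1.1] true AND false AND true = false
[2.1.1] NOT false = true
[2.1.2.1] true AND false = false
[2.1.2.2.2.1] true AND true = true
[2.1.2.2.2] NOT true = false
[2.1.2.2] false AND false = false
[2.1.2] false OR false = false
[2.1] true OR false = true
[2] NOT true = false
[3] false → true (antecedent false ⇒ implication holds) = true
[root] true AND false AND true = false
Overall: false → excluded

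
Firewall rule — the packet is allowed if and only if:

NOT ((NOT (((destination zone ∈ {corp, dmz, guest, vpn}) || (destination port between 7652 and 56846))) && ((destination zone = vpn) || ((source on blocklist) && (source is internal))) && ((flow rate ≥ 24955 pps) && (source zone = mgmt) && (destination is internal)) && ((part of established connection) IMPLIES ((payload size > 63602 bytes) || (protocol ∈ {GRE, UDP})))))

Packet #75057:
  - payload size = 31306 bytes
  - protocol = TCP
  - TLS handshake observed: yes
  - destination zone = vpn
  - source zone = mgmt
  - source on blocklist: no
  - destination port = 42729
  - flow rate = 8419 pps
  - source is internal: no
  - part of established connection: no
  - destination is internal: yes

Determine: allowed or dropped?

Allowed

Atomic conditions:
  destination zone ∈ {corp, dmz, guest, vpn}: vpn is in the set → true
  destination port between 7652 and 56846: 42729 in [7652, 56846] is true
  destination zone = vpn: vpn == vpn is true
  source on blocklist: no → false
  source is internal: no → false
  flow rate ≥ 24955 pps: 8419 ≥ 24955 is false
  source zone = mgmt: mgmt == mgmt is true
  destination is internal: yes → true
  part of established connection: no → false
  payload size > 63602 bytes: 31306 > 63602 is false
  protocol ∈ {GRE, UDP}: TCP is not in the set → false
Combine:
[1.1.1] true OR true = true
[1.1] NOT true = false
[1.2.2] false AND false = false
[1.2] true OR false = true
[1.3] false AND true AND true = false
[1.4.2] false OR false = false
[1.4] false → false (antecedent false ⇒ implication holds) = true
[1] false AND true AND false AND true = false
[root] NOT false = true
Overall: true → allowed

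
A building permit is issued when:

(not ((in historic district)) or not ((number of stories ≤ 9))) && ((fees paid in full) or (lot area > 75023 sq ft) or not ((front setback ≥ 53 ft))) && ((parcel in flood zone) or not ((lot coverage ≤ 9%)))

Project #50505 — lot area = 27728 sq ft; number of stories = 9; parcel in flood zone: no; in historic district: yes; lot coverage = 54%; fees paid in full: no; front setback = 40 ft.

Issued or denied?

Denied

Atomic conditions:
  in historic district: yes → true
  number of stories ≤ 9: 9 ≤ 9 is true
  fees paid in full: no → false
  lot area > 75023 sq ft: 27728 > 75023 is false
  front setback ≥ 53 ft: 40 ≥ 53 is false
  parcel in flood zone: no → false
  lot coverage ≤ 9%: 54 ≤ 9 is false
Combine:
[1.1] NOT true = false
[1.2] NOT true = false
[1] false OR false = false
[2.3] NOT false = true
[2] false OR false OR true = true
[3.2] NOT false = true
[3] false OR true = true
[root] false AND true AND true = false
Overall: false → denied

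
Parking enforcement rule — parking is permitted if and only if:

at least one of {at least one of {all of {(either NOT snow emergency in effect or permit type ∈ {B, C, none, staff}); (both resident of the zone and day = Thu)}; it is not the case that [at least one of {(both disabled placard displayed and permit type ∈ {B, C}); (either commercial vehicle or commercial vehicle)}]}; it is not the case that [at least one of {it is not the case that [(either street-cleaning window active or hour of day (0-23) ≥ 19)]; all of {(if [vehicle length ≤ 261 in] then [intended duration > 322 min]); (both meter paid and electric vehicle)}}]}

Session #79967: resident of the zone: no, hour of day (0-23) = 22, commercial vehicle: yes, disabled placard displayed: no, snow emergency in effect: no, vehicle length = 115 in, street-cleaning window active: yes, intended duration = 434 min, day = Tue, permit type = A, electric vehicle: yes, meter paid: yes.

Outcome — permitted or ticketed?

Atomic conditions:
  NOT snow emergency in effect: no → true
  permit type ∈ {B, C, none, staff}: A is not in the set → false
  resident of the zone: no → false
  day = Thu: Tue == Thu is false
  disabled placard displayed: no → false
  permit type ∈ {B, C}: A is not in the set → false
  commercial vehicle: yes → true
  street-cleaning window active: yes → true
  hour of day (0-23) ≥ 19: 22 ≥ 19 is true
  vehicle length ≤ 261 in: 115 ≤ 261 is true
  intended duration > 322 min: 434 > 322 is true
  meter paid: yes → true
  electric vehicle: yes → true
Combine:
[1.1.1] true OR false = true
[1.1.2] false AND false = false
[1.1] true AND false = false
[1.2.1.1] false AND false = false
[1.2.1.2] true OR true = true
[1.2.1] false OR true = true
[1.2] NOT true = false
[1] false OR false = false
[2.1.1.1] true OR true = true
[2.1.1] NOT true = false
[2.1.2.1] true → true = true
[2.1.2.2] true AND true = true
[2.1.2] true AND true = true
[2.1] false OR true = true
[2] NOT true = false
[root] false OR false = false
Overall: false → ticketed

Ticketed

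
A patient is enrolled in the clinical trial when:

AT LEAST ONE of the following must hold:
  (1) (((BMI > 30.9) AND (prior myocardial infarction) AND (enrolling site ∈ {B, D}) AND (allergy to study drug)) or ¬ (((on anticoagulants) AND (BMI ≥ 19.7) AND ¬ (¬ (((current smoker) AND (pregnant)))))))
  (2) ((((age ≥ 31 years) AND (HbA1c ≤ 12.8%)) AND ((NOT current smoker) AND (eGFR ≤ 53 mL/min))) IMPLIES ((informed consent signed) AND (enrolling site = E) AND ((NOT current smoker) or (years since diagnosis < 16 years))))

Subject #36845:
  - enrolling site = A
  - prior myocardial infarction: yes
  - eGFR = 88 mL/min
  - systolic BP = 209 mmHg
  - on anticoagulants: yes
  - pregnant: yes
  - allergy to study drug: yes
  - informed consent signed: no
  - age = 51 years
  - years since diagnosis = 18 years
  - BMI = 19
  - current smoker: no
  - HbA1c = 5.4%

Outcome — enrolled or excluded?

Atomic conditions:
  BMI > 30.9: 19 > 30.9 is false
  prior myocardial infarction: yes → true
  enrolling site ∈ {B, D}: A is not in the set → false
  allergy to study drug: yes → true
  on anticoagulants: yes → true
  BMI ≥ 19.7: 19 ≥ 19.7 is false
  current smoker: no → false
  pregnant: yes → true
  age ≥ 31 years: 51 ≥ 31 is true
  HbA1c ≤ 12.8%: 5.4 ≤ 12.8 is true
  NOT current smoker: no → true
  eGFR ≤ 53 mL/min: 88 ≤ 53 is false
  informed consent signed: no → false
  enrolling site = E: A == E is false
  years since diagnosis < 16 years: 18 < 16 is false
Combine:
[1.1] false AND true AND false AND true = false
[1.2.1.3.1.1] false AND true = false
[1.2.1.3.1] NOT false = true
[1.2.1.3] NOT true = false
[1.2.1] true AND false AND false = false
[1.2] NOT false = true
[1] false OR true = true
[2.1.1] true AND true = true
[2.1.2] true AND false = false
[2.1] true AND false = false
[2.2.3] true OR false = true
[2.2] false AND false AND true = false
[2] false → false (antecedent false ⇒ implication holds) = true
[root] true OR true = true
Overall: true → enrolled

Enrolled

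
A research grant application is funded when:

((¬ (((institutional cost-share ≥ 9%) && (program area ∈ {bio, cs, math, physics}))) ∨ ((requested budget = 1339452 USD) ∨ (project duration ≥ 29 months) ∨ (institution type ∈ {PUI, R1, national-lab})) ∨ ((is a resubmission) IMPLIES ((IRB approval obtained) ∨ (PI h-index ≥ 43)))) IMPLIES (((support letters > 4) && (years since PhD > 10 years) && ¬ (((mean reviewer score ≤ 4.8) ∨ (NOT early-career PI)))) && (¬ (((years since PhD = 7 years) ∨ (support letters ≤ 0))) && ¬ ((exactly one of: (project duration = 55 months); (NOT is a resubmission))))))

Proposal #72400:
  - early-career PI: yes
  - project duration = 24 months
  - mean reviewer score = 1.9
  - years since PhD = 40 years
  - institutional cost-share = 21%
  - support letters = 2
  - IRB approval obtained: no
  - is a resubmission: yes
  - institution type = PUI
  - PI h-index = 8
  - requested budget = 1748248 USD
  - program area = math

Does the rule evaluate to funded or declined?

Atomic conditions:
  institutional cost-share ≥ 9%: 21 ≥ 9 is true
  program area ∈ {bio, cs, math, physics}: math is in the set → true
  requested budget = 1339452 USD: 1748248 == 1339452 is false
  project duration ≥ 29 months: 24 ≥ 29 is false
  institution type ∈ {PUI, R1, national-lab}: PUI is in the set → true
  is a resubmission: yes → true
  IRB approval obtained: no → false
  PI h-index ≥ 43: 8 ≥ 43 is false
  support letters > 4: 2 > 4 is false
  years since PhD > 10 years: 40 > 10 is true
  mean reviewer score ≤ 4.8: 1.9 ≤ 4.8 is true
  NOT early-career PI: yes → false
  years since PhD = 7 years: 40 == 7 is false
  support letters ≤ 0: 2 ≤ 0 is false
  project duration = 55 months: 24 == 55 is false
  NOT is a resubmission: yes → false
Combine:
[1.1.1] true AND true = true
[1.1] NOT true = false
[1.2] false OR false OR true = true
[1.3.2] false OR false = false
[1.3] true → false = false
[1] false OR true OR false = true
[2.1.3.1] true OR false = true
[2.1.3] NOT true = false
[2.1] false AND true AND false = false
[2.2.1.1] false OR false = false
[2.2.1] NOT false = true
[2.2.2.1] exactly-one(false, false) = false
[2.2.2] NOT false = true
[2.2] true AND true = true
[2] false AND true = false
[root] true → false = false
Overall: false → declined

Declined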